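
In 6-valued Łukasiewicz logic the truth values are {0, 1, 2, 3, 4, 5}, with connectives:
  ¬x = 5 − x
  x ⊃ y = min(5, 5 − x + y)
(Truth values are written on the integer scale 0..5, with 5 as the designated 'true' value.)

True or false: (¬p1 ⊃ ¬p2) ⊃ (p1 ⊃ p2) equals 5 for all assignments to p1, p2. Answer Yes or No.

No

Counterexample: take p1 = 1, p2 = 0.
¬p1 = ¬1 = 4
¬p2 = ¬0 = 5
¬p1 ⊃ ¬p2 = 4 ⊃ 5 = 5
p1 ⊃ p2 = 1 ⊃ 0 = 4
(¬p1 ⊃ ¬p2) ⊃ (p1 ⊃ p2) = 5 ⊃ 4 = 4
This gives 4 ≠ 5.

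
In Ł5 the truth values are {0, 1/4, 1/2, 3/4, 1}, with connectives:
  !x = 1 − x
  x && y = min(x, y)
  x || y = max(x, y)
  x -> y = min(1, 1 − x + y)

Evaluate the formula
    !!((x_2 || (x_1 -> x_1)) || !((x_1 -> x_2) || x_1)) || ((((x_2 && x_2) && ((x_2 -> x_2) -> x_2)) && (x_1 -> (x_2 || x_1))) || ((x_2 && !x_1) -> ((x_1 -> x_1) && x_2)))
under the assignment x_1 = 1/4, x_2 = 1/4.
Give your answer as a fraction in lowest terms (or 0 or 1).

1

x_1 -> x_1 = 1/4 -> 1/4 = 1
x_2 || (x_1 -> x_1) = 1/4 || 1 = 1
x_1 -> x_2 = 1/4 -> 1/4 = 1
(x_1 -> x_2) || x_1 = 1 || 1/4 = 1
!((x_1 -> x_2) || x_1) = !1 = 0
(x_2 || (x_1 -> x_1)) || !((x_1 -> x_2) || x_1) = 1 || 0 = 1
!((x_2 || (x_1 -> x_1)) || !((x_1 -> x_2) || x_1)) = !1 = 0
!!((x_2 || (x_1 -> x_1)) || !((x_1 -> x_2) || x_1)) = !0 = 1
x_2 && x_2 = 1/4 && 1/4 = 1/4
x_2 -> x_2 = 1/4 -> 1/4 = 1
(x_2 -> x_2) -> x_2 = 1 -> 1/4 = 1/4
(x_2 && x_2) && ((x_2 -> x_2) -> x_2) = 1/4 && 1/4 = 1/4
x_2 || x_1 = 1/4 || 1/4 = 1/4
x_1 -> (x_2 || x_1) = 1/4 -> 1/4 = 1
((x_2 && x_2) && ((x_2 -> x_2) -> x_2)) && (x_1 -> (x_2 || x_1)) = 1/4 && 1 = 1/4
!x_1 = !1/4 = 3/4
x_2 && !x_1 = 1/4 && 3/4 = 1/4
x_1 -> x_1 = 1/4 -> 1/4 = 1
(x_1 -> x_1) && x_2 = 1 && 1/4 = 1/4
(x_2 && !x_1) -> ((x_1 -> x_1) && x_2) = 1/4 -> 1/4 = 1
(((x_2 && x_2) && ((x_2 -> x_2) -> x_2)) && (x_1 -> (x_2 || x_1))) || ((x_2 && !x_1) -> ((x_1 -> x_1) && x_2)) = 1/4 || 1 = 1
!!((x_2 || (x_1 -> x_1)) || !((x_1 -> x_2) || x_1)) || ((((x_2 && x_2) && ((x_2 -> x_2) -> x_2)) && (x_1 -> (x_2 || x_1))) || ((x_2 && !x_1) -> ((x_1 -> x_1) && x_2))) = 1 || 1 = 1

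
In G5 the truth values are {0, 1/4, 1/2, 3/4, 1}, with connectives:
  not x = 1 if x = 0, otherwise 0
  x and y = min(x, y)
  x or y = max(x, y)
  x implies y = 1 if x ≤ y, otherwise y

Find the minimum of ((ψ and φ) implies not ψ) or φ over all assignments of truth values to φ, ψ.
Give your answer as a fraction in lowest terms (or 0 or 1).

Take φ = 1/4, ψ = 1/4:
ψ and φ = 1/4 and 1/4 = 1/4
not ψ = not 1/4 = 0
(ψ and φ) implies not ψ = 1/4 implies 0 = 0
((ψ and φ) implies not ψ) or φ = 0 or 1/4 = 1/4
No assignment yields a value below 1/4, so this is the minimum.

1/4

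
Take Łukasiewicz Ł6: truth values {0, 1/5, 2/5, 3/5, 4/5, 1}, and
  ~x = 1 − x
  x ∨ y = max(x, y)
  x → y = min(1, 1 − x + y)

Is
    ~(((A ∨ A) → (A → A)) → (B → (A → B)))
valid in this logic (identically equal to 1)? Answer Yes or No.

No

Counterexample: take A = 0, B = 0.
A ∨ A = 0 ∨ 0 = 0
A → A = 0 → 0 = 1
(A ∨ A) → (A → A) = 0 → 1 = 1
A → B = 0 → 0 = 1
B → (A → B) = 0 → 1 = 1
((A ∨ A) → (A → A)) → (B → (A → B)) = 1 → 1 = 1
~(((A ∨ A) → (A → A)) → (B → (A → B))) = ~1 = 0
This gives 0 ≠ 1.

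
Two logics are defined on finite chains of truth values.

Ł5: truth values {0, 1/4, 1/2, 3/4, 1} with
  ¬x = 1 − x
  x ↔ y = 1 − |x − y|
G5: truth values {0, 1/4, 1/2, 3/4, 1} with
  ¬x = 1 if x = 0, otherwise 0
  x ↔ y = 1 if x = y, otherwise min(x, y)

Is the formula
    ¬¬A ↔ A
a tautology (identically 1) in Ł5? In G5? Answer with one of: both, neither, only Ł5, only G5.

In Ł5: every assignment gives 1 — tautology.
In G5: at A = 1/4 the value is 1/4 — not a tautology.

only Ł5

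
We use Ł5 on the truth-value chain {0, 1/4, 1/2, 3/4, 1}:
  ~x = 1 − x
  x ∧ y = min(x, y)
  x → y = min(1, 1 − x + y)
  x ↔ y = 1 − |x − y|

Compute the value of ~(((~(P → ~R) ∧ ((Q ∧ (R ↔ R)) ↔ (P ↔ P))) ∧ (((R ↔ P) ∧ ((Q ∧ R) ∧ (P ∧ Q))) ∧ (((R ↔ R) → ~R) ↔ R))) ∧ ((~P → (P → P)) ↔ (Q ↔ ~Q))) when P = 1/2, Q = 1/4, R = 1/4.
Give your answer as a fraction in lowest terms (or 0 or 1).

~R = ~1/4 = 3/4
P → ~R = 1/2 → 3/4 = 1
~(P → ~R) = ~1 = 0
R ↔ R = 1/4 ↔ 1/4 = 1
Q ∧ (R ↔ R) = 1/4 ∧ 1 = 1/4
P ↔ P = 1/2 ↔ 1/2 = 1
(Q ∧ (R ↔ R)) ↔ (P ↔ P) = 1/4 ↔ 1 = 1/4
~(P → ~R) ∧ ((Q ∧ (R ↔ R)) ↔ (P ↔ P)) = 0 ∧ 1/4 = 0
R ↔ P = 1/4 ↔ 1/2 = 3/4
Q ∧ R = 1/4 ∧ 1/4 = 1/4
P ∧ Q = 1/2 ∧ 1/4 = 1/4
(Q ∧ R) ∧ (P ∧ Q) = 1/4 ∧ 1/4 = 1/4
(R ↔ P) ∧ ((Q ∧ R) ∧ (P ∧ Q)) = 3/4 ∧ 1/4 = 1/4
R ↔ R = 1/4 ↔ 1/4 = 1
~R = ~1/4 = 3/4
(R ↔ R) → ~R = 1 → 3/4 = 3/4
((R ↔ R) → ~R) ↔ R = 3/4 ↔ 1/4 = 1/2
((R ↔ P) ∧ ((Q ∧ R) ∧ (P ∧ Q))) ∧ (((R ↔ R) → ~R) ↔ R) = 1/4 ∧ 1/2 = 1/4
(~(P → ~R) ∧ ((Q ∧ (R ↔ R)) ↔ (P ↔ P))) ∧ (((R ↔ P) ∧ ((Q ∧ R) ∧ (P ∧ Q))) ∧ (((R ↔ R) → ~R) ↔ R)) = 0 ∧ 1/4 = 0
~P = ~1/2 = 1/2
P → P = 1/2 → 1/2 = 1
~P → (P → P) = 1/2 → 1 = 1
~Q = ~1/4 = 3/4
Q ↔ ~Q = 1/4 ↔ 3/4 = 1/2
(~P → (P → P)) ↔ (Q ↔ ~Q) = 1 ↔ 1/2 = 1/2
((~(P → ~R) ∧ ((Q ∧ (R ↔ R)) ↔ (P ↔ P))) ∧ (((R ↔ P) ∧ ((Q ∧ R) ∧ (P ∧ Q))) ∧ (((R ↔ R) → ~R) ↔ R))) ∧ ((~P → (P → P)) ↔ (Q ↔ ~Q)) = 0 ∧ 1/2 = 0
~(((~(P → ~R) ∧ ((Q ∧ (R ↔ R)) ↔ (P ↔ P))) ∧ (((R ↔ P) ∧ ((Q ∧ R) ∧ (P ∧ Q))) ∧ (((R ↔ R) → ~R) ↔ R))) ∧ ((~P → (P → P)) ↔ (Q ↔ ~Q))) = ~0 = 1

1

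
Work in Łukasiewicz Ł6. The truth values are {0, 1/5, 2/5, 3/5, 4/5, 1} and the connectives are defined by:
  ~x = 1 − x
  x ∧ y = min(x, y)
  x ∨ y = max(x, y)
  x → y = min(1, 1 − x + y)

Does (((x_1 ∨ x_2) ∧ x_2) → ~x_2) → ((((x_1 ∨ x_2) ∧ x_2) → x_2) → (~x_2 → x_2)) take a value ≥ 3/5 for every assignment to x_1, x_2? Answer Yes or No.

No

Counterexample: take x_1 = 0, x_2 = 0.
x_1 ∨ x_2 = 0 ∨ 0 = 0
(x_1 ∨ x_2) ∧ x_2 = 0 ∧ 0 = 0
~x_2 = ~0 = 1
((x_1 ∨ x_2) ∧ x_2) → ~x_2 = 0 → 1 = 1
x_1 ∨ x_2 = 0 ∨ 0 = 0
(x_1 ∨ x_2) ∧ x_2 = 0 ∧ 0 = 0
((x_1 ∨ x_2) ∧ x_2) → x_2 = 0 → 0 = 1
~x_2 = ~0 = 1
~x_2 → x_2 = 1 → 0 = 0
(((x_1 ∨ x_2) ∧ x_2) → x_2) → (~x_2 → x_2) = 1 → 0 = 0
(((x_1 ∨ x_2) ∧ x_2) → ~x_2) → ((((x_1 ∨ x_2) ∧ x_2) → x_2) → (~x_2 → x_2)) = 1 → 0 = 0
This gives 0, which is below 3/5.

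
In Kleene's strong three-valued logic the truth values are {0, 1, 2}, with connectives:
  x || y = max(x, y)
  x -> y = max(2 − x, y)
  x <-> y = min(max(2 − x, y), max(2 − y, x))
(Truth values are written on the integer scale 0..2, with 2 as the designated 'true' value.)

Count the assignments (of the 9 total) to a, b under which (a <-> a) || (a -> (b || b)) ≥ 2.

7

a = 0, b = 0 ↦ 2  ≥
a = 0, b = 1 ↦ 2  ≥
a = 0, b = 2 ↦ 2  ≥
a = 1, b = 0 ↦ 1  <
a = 1, b = 1 ↦ 1  <
a = 1, b = 2 ↦ 2  ≥
a = 2, b = 0 ↦ 2  ≥
a = 2, b = 1 ↦ 2  ≥
a = 2, b = 2 ↦ 2  ≥
So 7 of the 9 assignments meet the threshold.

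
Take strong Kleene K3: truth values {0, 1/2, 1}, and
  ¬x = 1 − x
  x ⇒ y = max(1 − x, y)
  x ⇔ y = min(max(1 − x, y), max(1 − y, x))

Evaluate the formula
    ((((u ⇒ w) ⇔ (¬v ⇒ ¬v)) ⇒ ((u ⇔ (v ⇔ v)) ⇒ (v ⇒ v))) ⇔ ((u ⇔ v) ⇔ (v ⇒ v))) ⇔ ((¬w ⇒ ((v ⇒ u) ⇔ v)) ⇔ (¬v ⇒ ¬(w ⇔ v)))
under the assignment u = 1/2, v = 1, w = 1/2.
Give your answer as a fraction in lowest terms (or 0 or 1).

u ⇒ w = 1/2 ⇒ 1/2 = 1/2
¬v = ¬1 = 0
¬v = ¬1 = 0
¬v ⇒ ¬v = 0 ⇒ 0 = 1
(u ⇒ w) ⇔ (¬v ⇒ ¬v) = 1/2 ⇔ 1 = 1/2
v ⇔ v = 1 ⇔ 1 = 1
u ⇔ (v ⇔ v) = 1/2 ⇔ 1 = 1/2
v ⇒ v = 1 ⇒ 1 = 1
(u ⇔ (v ⇔ v)) ⇒ (v ⇒ v) = 1/2 ⇒ 1 = 1
((u ⇒ w) ⇔ (¬v ⇒ ¬v)) ⇒ ((u ⇔ (v ⇔ v)) ⇒ (v ⇒ v)) = 1/2 ⇒ 1 = 1
u ⇔ v = 1/2 ⇔ 1 = 1/2
v ⇒ v = 1 ⇒ 1 = 1
(u ⇔ v) ⇔ (v ⇒ v) = 1/2 ⇔ 1 = 1/2
(((u ⇒ w) ⇔ (¬v ⇒ ¬v)) ⇒ ((u ⇔ (v ⇔ v)) ⇒ (v ⇒ v))) ⇔ ((u ⇔ v) ⇔ (v ⇒ v)) = 1 ⇔ 1/2 = 1/2
¬w = ¬1/2 = 1/2
v ⇒ u = 1 ⇒ 1/2 = 1/2
(v ⇒ u) ⇔ v = 1/2 ⇔ 1 = 1/2
¬w ⇒ ((v ⇒ u) ⇔ v) = 1/2 ⇒ 1/2 = 1/2
¬v = ¬1 = 0
w ⇔ v = 1/2 ⇔ 1 = 1/2
¬(w ⇔ v) = ¬1/2 = 1/2
¬v ⇒ ¬(w ⇔ v) = 0 ⇒ 1/2 = 1
(¬w ⇒ ((v ⇒ u) ⇔ v)) ⇔ (¬v ⇒ ¬(w ⇔ v)) = 1/2 ⇔ 1 = 1/2
((((u ⇒ w) ⇔ (¬v ⇒ ¬v)) ⇒ ((u ⇔ (v ⇔ v)) ⇒ (v ⇒ v))) ⇔ ((u ⇔ v) ⇔ (v ⇒ v))) ⇔ ((¬w ⇒ ((v ⇒ u) ⇔ v)) ⇔ (¬v ⇒ ¬(w ⇔ v))) = 1/2 ⇔ 1/2 = 1/2

1/2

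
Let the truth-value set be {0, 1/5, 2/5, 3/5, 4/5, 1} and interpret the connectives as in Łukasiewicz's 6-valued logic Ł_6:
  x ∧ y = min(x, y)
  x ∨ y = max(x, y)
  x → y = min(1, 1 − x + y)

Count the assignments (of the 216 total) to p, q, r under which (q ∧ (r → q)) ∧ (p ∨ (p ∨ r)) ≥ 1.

11

value 1: 11 assignments (counts)
value 4/5: 29 assignments
value 3/5: 41 assignments
value 2/5: 47 assignments
value 1/5: 47 assignments
value 0: 41 assignments
So 11 of the 216 assignments meet the threshold.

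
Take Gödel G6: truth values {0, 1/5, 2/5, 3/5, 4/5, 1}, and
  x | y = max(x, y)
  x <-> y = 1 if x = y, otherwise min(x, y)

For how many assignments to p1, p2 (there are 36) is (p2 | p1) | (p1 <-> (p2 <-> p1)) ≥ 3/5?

30

value 1: 21 assignments (counts)
value 4/5: 5 assignments (counts)
value 3/5: 4 assignments (counts)
value 2/5: 3 assignments
value 1/5: 2 assignments
value 0: 1 assignment
So 30 of the 36 assignments meet the threshold.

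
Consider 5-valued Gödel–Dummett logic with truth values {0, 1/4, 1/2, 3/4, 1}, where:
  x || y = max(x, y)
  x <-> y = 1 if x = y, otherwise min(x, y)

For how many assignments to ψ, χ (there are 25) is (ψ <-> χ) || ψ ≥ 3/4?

13

value 1: 9 assignments (counts)
value 3/4: 4 assignments (counts)
value 1/2: 4 assignments
value 1/4: 4 assignments
value 0: 4 assignments
So 13 of the 25 assignments meet the threshold.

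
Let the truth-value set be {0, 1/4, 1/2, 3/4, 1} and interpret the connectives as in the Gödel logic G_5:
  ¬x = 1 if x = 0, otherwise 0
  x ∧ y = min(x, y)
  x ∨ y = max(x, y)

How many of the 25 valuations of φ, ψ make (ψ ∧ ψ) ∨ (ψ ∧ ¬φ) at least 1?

5

value 1: 5 assignments (counts)
value 3/4: 5 assignments
value 1/2: 5 assignments
value 1/4: 5 assignments
value 0: 5 assignments
So 5 of the 25 assignments meet the threshold.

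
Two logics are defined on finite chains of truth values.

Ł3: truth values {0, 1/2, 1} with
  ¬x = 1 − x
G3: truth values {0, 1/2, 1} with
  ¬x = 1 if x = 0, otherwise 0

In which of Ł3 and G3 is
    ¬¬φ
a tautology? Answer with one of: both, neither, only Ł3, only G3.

neither

In Ł3: at φ = 0 the value is 0 — not a tautology.
In G3: at φ = 0 the value is 0 — not a tautology.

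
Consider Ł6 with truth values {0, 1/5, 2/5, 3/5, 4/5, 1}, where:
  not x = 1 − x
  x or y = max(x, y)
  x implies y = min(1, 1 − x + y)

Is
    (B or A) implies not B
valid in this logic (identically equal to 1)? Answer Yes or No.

Counterexample: take A = 0, B = 3/5.
B or A = 3/5 or 0 = 3/5
not B = not 3/5 = 2/5
(B or A) implies not B = 3/5 implies 2/5 = 4/5
This gives 4/5 ≠ 1.

No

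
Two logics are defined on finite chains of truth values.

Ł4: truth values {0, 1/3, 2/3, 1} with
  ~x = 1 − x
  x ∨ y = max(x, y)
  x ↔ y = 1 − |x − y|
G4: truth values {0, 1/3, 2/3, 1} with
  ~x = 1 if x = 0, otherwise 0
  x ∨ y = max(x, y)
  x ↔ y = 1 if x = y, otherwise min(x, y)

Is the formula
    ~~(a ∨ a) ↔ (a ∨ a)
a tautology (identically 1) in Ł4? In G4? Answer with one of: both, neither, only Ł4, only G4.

only Ł4

In Ł4: every assignment gives 1 — tautology.
In G4: at a = 1/3 the value is 1/3 — not a tautology.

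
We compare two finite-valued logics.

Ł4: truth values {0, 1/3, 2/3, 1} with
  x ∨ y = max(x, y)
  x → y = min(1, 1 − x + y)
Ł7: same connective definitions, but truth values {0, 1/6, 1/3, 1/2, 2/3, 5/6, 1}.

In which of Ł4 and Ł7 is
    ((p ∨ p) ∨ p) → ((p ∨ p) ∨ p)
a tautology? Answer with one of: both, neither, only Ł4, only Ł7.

both

In Ł4: every assignment gives 1 — tautology.
In Ł7: every assignment gives 1 — tautology.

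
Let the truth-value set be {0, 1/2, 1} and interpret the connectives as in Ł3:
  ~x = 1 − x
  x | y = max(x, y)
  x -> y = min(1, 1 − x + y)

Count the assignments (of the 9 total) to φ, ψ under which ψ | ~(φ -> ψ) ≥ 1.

φ = 0, ψ = 0 ↦ 0  <
φ = 0, ψ = 1/2 ↦ 1/2  <
φ = 0, ψ = 1 ↦ 1  ≥
φ = 1/2, ψ = 0 ↦ 1/2  <
φ = 1/2, ψ = 1/2 ↦ 1/2  <
φ = 1/2, ψ = 1 ↦ 1  ≥
φ = 1, ψ = 0 ↦ 1  ≥
φ = 1, ψ = 1/2 ↦ 1/2  <
φ = 1, ψ = 1 ↦ 1  ≥
So 4 of the 9 assignments meet the threshold.

4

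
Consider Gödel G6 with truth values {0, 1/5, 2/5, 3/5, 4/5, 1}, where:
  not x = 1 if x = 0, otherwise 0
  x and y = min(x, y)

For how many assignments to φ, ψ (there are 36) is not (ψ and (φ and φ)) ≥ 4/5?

11

value 1: 11 assignments (counts)
value 0: 25 assignments
So 11 of the 36 assignments meet the threshold.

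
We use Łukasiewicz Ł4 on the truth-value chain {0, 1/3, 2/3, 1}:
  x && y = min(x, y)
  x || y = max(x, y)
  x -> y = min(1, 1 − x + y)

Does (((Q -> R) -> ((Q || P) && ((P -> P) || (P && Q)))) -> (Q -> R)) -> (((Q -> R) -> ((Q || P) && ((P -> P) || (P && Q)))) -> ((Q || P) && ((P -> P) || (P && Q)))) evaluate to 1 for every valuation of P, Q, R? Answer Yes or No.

No

Counterexample: take P = 0, Q = 1/3, R = 0.
Q -> R = 1/3 -> 0 = 2/3
Q || P = 1/3 || 0 = 1/3
P -> P = 0 -> 0 = 1
P && Q = 0 && 1/3 = 0
(P -> P) || (P && Q) = 1 || 0 = 1
(Q || P) && ((P -> P) || (P && Q)) = 1/3 && 1 = 1/3
(Q -> R) -> ((Q || P) && ((P -> P) || (P && Q))) = 2/3 -> 1/3 = 2/3
Q -> R = 1/3 -> 0 = 2/3
((Q -> R) -> ((Q || P) && ((P -> P) || (P && Q)))) -> (Q -> R) = 2/3 -> 2/3 = 1
Q -> R = 1/3 -> 0 = 2/3
Q || P = 1/3 || 0 = 1/3
P -> P = 0 -> 0 = 1
P && Q = 0 && 1/3 = 0
(P -> P) || (P && Q) = 1 || 0 = 1
(Q || P) && ((P -> P) || (P && Q)) = 1/3 && 1 = 1/3
(Q -> R) -> ((Q || P) && ((P -> P) || (P && Q))) = 2/3 -> 1/3 = 2/3
Q || P = 1/3 || 0 = 1/3
P -> P = 0 -> 0 = 1
P && Q = 0 && 1/3 = 0
(P -> P) || (P && Q) = 1 || 0 = 1
(Q || P) && ((P -> P) || (P && Q)) = 1/3 && 1 = 1/3
((Q -> R) -> ((Q || P) && ((P -> P) || (P && Q)))) -> ((Q || P) && ((P -> P) || (P && Q))) = 2/3 -> 1/3 = 2/3
(((Q -> R) -> ((Q || P) && ((P -> P) || (P && Q)))) -> (Q -> R)) -> (((Q -> R) -> ((Q || P) && ((P -> P) || (P && Q)))) -> ((Q || P) && ((P -> P) || (P && Q)))) = 1 -> 2/3 = 2/3
This gives 2/3 ≠ 1.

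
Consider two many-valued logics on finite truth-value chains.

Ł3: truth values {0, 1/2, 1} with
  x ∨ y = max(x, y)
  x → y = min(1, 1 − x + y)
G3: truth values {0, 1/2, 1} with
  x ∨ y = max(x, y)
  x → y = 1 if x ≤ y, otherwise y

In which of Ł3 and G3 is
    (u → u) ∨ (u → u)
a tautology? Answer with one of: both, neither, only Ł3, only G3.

In Ł3: every assignment gives 1 — tautology.
In G3: every assignment gives 1 — tautology.

both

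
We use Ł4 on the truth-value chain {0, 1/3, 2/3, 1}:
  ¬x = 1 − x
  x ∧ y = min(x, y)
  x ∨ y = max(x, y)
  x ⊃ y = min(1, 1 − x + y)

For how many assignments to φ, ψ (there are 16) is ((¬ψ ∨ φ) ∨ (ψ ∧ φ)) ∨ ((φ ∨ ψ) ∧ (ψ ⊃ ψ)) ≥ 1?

φ = 0, ψ = 0 ↦ 1  ≥
φ = 0, ψ = 1/3 ↦ 2/3  <
φ = 0, ψ = 2/3 ↦ 2/3  <
φ = 0, ψ = 1 ↦ 1  ≥
φ = 1/3, ψ = 0 ↦ 1  ≥
φ = 1/3, ψ = 1/3 ↦ 2/3  <
φ = 1/3, ψ = 2/3 ↦ 2/3  <
φ = 1/3, ψ = 1 ↦ 1  ≥
φ = 2/3, ψ = 0 ↦ 1  ≥
φ = 2/3, ψ = 1/3 ↦ 2/3  <
φ = 2/3, ψ = 2/3 ↦ 2/3  <
φ = 2/3, ψ = 1 ↦ 1  ≥
φ = 1, ψ = 0 ↦ 1  ≥
φ = 1, ψ = 1/3 ↦ 1  ≥
φ = 1, ψ = 2/3 ↦ 1  ≥
φ = 1, ψ = 1 ↦ 1  ≥
So 10 of the 16 assignments meet the threshold.

10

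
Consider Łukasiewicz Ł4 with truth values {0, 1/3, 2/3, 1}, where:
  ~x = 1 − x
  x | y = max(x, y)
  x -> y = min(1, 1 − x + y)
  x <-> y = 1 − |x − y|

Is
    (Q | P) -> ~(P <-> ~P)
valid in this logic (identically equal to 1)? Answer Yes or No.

Counterexample: take P = 1/3, Q = 2/3.
Q | P = 2/3 | 1/3 = 2/3
~P = ~1/3 = 2/3
P <-> ~P = 1/3 <-> 2/3 = 2/3
~(P <-> ~P) = ~2/3 = 1/3
(Q | P) -> ~(P <-> ~P) = 2/3 -> 1/3 = 2/3
This gives 2/3 ≠ 1.

No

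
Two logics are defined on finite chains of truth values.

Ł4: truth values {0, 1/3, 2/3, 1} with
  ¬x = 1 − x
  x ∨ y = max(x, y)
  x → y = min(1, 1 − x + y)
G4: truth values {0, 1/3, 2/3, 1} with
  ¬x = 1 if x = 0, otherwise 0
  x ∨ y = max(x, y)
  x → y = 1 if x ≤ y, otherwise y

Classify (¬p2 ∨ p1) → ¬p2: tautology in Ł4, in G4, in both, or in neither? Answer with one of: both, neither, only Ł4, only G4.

In Ł4: at p1 = 1/3, p2 = 1 the value is 2/3 — not a tautology.
In G4: at p1 = 1/3, p2 = 1/3 the value is 0 — not a tautology.

neither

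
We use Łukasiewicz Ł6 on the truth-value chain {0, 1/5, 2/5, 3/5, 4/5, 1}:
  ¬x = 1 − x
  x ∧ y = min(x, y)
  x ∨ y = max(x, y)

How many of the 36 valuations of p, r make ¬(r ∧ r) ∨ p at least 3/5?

27

value 1: 11 assignments (counts)
value 4/5: 9 assignments (counts)
value 3/5: 7 assignments (counts)
value 2/5: 5 assignments
value 1/5: 3 assignments
value 0: 1 assignment
So 27 of the 36 assignments meet the threshold.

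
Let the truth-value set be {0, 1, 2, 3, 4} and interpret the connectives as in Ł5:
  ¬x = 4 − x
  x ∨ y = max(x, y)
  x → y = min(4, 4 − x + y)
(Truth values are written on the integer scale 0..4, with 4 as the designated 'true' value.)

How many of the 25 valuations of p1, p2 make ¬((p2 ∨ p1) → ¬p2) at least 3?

value 4: 5 assignments (counts)
value 3: 1 assignment (counts)
value 2: 5 assignments
value 1: 2 assignments
value 0: 12 assignments
So 6 of the 25 assignments meet the threshold.

6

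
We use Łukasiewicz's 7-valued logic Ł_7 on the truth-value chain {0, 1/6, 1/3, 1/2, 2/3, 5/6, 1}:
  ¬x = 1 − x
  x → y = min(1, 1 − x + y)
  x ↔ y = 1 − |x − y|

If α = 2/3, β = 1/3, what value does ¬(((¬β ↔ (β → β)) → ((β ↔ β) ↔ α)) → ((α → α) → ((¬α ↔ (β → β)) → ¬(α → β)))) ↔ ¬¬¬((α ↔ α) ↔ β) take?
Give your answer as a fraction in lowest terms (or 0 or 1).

1/3

¬β = ¬1/3 = 2/3
β → β = 1/3 → 1/3 = 1
¬β ↔ (β → β) = 2/3 ↔ 1 = 2/3
β ↔ β = 1/3 ↔ 1/3 = 1
(β ↔ β) ↔ α = 1 ↔ 2/3 = 2/3
(¬β ↔ (β → β)) → ((β ↔ β) ↔ α) = 2/3 → 2/3 = 1
α → α = 2/3 → 2/3 = 1
¬α = ¬2/3 = 1/3
β → β = 1/3 → 1/3 = 1
¬α ↔ (β → β) = 1/3 ↔ 1 = 1/3
α → β = 2/3 → 1/3 = 2/3
¬(α → β) = ¬2/3 = 1/3
(¬α ↔ (β → β)) → ¬(α → β) = 1/3 → 1/3 = 1
(α → α) → ((¬α ↔ (β → β)) → ¬(α → β)) = 1 → 1 = 1
((¬β ↔ (β → β)) → ((β ↔ β) ↔ α)) → ((α → α) → ((¬α ↔ (β → β)) → ¬(α → β))) = 1 → 1 = 1
¬(((¬β ↔ (β → β)) → ((β ↔ β) ↔ α)) → ((α → α) → ((¬α ↔ (β → β)) → ¬(α → β)))) = ¬1 = 0
α ↔ α = 2/3 ↔ 2/3 = 1
(α ↔ α) ↔ β = 1 ↔ 1/3 = 1/3
¬((α ↔ α) ↔ β) = ¬1/3 = 2/3
¬¬((α ↔ α) ↔ β) = ¬2/3 = 1/3
¬¬¬((α ↔ α) ↔ β) = ¬1/3 = 2/3
¬(((¬β ↔ (β → β)) → ((β ↔ β) ↔ α)) → ((α → α) → ((¬α ↔ (β → β)) → ¬(α → β)))) ↔ ¬¬¬((α ↔ α) ↔ β) = 0 ↔ 2/3 = 1/3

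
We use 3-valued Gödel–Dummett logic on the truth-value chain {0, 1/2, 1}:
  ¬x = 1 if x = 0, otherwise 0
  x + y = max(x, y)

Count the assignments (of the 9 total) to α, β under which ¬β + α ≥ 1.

α = 0, β = 0 ↦ 1  ≥
α = 0, β = 1/2 ↦ 0  <
α = 0, β = 1 ↦ 0  <
α = 1/2, β = 0 ↦ 1  ≥
α = 1/2, β = 1/2 ↦ 1/2  <
α = 1/2, β = 1 ↦ 1/2  <
α = 1, β = 0 ↦ 1  ≥
α = 1, β = 1/2 ↦ 1  ≥
α = 1, β = 1 ↦ 1  ≥
So 5 of the 9 assignments meet the threshold.

5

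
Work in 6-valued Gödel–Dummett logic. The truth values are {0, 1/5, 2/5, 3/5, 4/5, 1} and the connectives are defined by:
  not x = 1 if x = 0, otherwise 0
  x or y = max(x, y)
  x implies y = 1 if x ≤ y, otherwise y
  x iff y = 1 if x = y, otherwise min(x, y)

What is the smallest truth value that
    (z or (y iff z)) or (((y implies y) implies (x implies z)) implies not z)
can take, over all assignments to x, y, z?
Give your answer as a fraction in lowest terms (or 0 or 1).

Take x = 0, y = 0, z = 1/5:
y iff z = 0 iff 1/5 = 0
z or (y iff z) = 1/5 or 0 = 1/5
y implies y = 0 implies 0 = 1
x implies z = 0 implies 1/5 = 1
(y implies y) implies (x implies z) = 1 implies 1 = 1
not z = not 1/5 = 0
((y implies y) implies (x implies z)) implies not z = 1 implies 0 = 0
(z or (y iff z)) or (((y implies y) implies (x implies z)) implies not z) = 1/5 or 0 = 1/5
No assignment yields a value below 1/5, so this is the minimum.

1/5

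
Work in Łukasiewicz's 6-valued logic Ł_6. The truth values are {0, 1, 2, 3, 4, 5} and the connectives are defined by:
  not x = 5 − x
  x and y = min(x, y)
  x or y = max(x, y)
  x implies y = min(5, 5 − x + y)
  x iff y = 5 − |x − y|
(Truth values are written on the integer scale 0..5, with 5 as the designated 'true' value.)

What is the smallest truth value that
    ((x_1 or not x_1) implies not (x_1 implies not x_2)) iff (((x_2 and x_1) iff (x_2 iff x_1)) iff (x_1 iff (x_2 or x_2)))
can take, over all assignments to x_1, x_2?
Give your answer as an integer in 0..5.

1

Take x_1 = 0, x_2 = 2:
not x_1 = not 0 = 5
x_1 or not x_1 = 0 or 5 = 5
not x_2 = not 2 = 3
x_1 implies not x_2 = 0 implies 3 = 5
not (x_1 implies not x_2) = not 5 = 0
(x_1 or not x_1) implies not (x_1 implies not x_2) = 5 implies 0 = 0
x_2 and x_1 = 2 and 0 = 0
x_2 iff x_1 = 2 iff 0 = 3
(x_2 and x_1) iff (x_2 iff x_1) = 0 iff 3 = 2
x_2 or x_2 = 2 or 2 = 2
x_1 iff (x_2 or x_2) = 0 iff 2 = 3
((x_2 and x_1) iff (x_2 iff x_1)) iff (x_1 iff (x_2 or x_2)) = 2 iff 3 = 4
((x_1 or not x_1) implies not (x_1 implies not x_2)) iff (((x_2 and x_1) iff (x_2 iff x_1)) iff (x_1 iff (x_2 or x_2))) = 0 iff 4 = 1
No assignment yields a value below 1, so this is the minimum.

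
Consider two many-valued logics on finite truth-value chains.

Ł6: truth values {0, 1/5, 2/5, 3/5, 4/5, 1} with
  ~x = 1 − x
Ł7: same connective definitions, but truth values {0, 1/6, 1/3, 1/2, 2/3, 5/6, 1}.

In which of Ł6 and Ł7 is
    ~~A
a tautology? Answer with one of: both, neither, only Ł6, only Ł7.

In Ł6: at A = 0 the value is 0 — not a tautology.
In Ł7: at A = 0 the value is 0 — not a tautology.

neither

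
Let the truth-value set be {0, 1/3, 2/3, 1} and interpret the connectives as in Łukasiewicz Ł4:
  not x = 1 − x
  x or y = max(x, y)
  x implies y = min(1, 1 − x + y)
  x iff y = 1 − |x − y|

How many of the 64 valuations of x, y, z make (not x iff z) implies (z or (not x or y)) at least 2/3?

60

value 1: 51 assignments (counts)
value 2/3: 9 assignments (counts)
value 1/3: 3 assignments
value 0: 1 assignment
So 60 of the 64 assignments meet the threshold.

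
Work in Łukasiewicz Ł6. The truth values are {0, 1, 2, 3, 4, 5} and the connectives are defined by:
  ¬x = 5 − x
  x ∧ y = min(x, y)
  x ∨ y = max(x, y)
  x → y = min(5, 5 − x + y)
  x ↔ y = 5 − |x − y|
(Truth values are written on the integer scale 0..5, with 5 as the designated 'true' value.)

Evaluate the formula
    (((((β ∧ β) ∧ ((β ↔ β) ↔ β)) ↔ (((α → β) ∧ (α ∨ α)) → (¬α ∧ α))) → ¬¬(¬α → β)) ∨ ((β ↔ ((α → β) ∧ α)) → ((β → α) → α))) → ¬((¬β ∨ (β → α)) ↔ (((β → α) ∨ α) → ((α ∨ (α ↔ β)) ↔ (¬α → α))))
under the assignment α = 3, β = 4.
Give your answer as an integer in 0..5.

1

β ∧ β = 4 ∧ 4 = 4
β ↔ β = 4 ↔ 4 = 5
(β ↔ β) ↔ β = 5 ↔ 4 = 4
(β ∧ β) ∧ ((β ↔ β) ↔ β) = 4 ∧ 4 = 4
α → β = 3 → 4 = 5
α ∨ α = 3 ∨ 3 = 3
(α → β) ∧ (α ∨ α) = 5 ∧ 3 = 3
¬α = ¬3 = 2
¬α ∧ α = 2 ∧ 3 = 2
((α → β) ∧ (α ∨ α)) → (¬α ∧ α) = 3 → 2 = 4
((β ∧ β) ∧ ((β ↔ β) ↔ β)) ↔ (((α → β) ∧ (α ∨ α)) → (¬α ∧ α)) = 4 ↔ 4 = 5
¬α = ¬3 = 2
¬α → β = 2 → 4 = 5
¬(¬α → β) = ¬5 = 0
¬¬(¬α → β) = ¬0 = 5
(((β ∧ β) ∧ ((β ↔ β) ↔ β)) ↔ (((α → β) ∧ (α ∨ α)) → (¬α ∧ α))) → ¬¬(¬α → β) = 5 → 5 = 5
α → β = 3 → 4 = 5
(α → β) ∧ α = 5 ∧ 3 = 3
β ↔ ((α → β) ∧ α) = 4 ↔ 3 = 4
β → α = 4 → 3 = 4
(β → α) → α = 4 → 3 = 4
(β ↔ ((α → β) ∧ α)) → ((β → α) → α) = 4 → 4 = 5
((((β ∧ β) ∧ ((β ↔ β) ↔ β)) ↔ (((α → β) ∧ (α ∨ α)) → (¬α ∧ α))) → ¬¬(¬α → β)) ∨ ((β ↔ ((α → β) ∧ α)) → ((β → α) → α)) = 5 ∨ 5 = 5
¬β = ¬4 = 1
β → α = 4 → 3 = 4
¬β ∨ (β → α) = 1 ∨ 4 = 4
β → α = 4 → 3 = 4
(β → α) ∨ α = 4 ∨ 3 = 4
α ↔ β = 3 ↔ 4 = 4
α ∨ (α ↔ β) = 3 ∨ 4 = 4
¬α = ¬3 = 2
¬α → α = 2 → 3 = 5
(α ∨ (α ↔ β)) ↔ (¬α → α) = 4 ↔ 5 = 4
((β → α) ∨ α) → ((α ∨ (α ↔ β)) ↔ (¬α → α)) = 4 → 4 = 5
(¬β ∨ (β → α)) ↔ (((β → α) ∨ α) → ((α ∨ (α ↔ β)) ↔ (¬α → α))) = 4 ↔ 5 = 4
¬((¬β ∨ (β → α)) ↔ (((β → α) ∨ α) → ((α ∨ (α ↔ β)) ↔ (¬α → α)))) = ¬4 = 1
(((((β ∧ β) ∧ ((β ↔ β) ↔ β)) ↔ (((α → β) ∧ (α ∨ α)) → (¬α ∧ α))) → ¬¬(¬α → β)) ∨ ((β ↔ ((α → β) ∧ α)) → ((β → α) → α))) → ¬((¬β ∨ (β → α)) ↔ (((β → α) ∨ α) → ((α ∨ (α ↔ β)) ↔ (¬α → α)))) = 5 → 1 = 1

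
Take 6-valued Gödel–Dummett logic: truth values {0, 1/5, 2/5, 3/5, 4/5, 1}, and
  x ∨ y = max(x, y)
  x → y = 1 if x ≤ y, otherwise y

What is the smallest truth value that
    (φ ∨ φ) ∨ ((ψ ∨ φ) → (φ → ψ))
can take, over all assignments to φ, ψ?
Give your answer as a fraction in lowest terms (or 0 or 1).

1/5

Take φ = 1/5, ψ = 0:
φ ∨ φ = 1/5 ∨ 1/5 = 1/5
ψ ∨ φ = 0 ∨ 1/5 = 1/5
φ → ψ = 1/5 → 0 = 0
(ψ ∨ φ) → (φ → ψ) = 1/5 → 0 = 0
(φ ∨ φ) ∨ ((ψ ∨ φ) → (φ → ψ)) = 1/5 ∨ 0 = 1/5
No assignment yields a value below 1/5, so this is the minimum.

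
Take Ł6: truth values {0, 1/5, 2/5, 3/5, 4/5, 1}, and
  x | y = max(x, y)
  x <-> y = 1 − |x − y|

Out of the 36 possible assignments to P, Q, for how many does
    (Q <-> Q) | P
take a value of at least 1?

value 1: 36 assignments (counts)
So 36 of the 36 assignments meet the threshold.

36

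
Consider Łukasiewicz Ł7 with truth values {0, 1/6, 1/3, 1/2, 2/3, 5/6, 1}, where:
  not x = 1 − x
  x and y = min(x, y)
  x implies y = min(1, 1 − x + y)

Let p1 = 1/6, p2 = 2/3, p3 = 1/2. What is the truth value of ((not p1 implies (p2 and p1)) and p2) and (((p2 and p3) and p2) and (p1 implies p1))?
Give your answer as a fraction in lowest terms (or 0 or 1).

1/3

not p1 = not 1/6 = 5/6
p2 and p1 = 2/3 and 1/6 = 1/6
not p1 implies (p2 and p1) = 5/6 implies 1/6 = 1/3
(not p1 implies (p2 and p1)) and p2 = 1/3 and 2/3 = 1/3
p2 and p3 = 2/3 and 1/2 = 1/2
(p2 and p3) and p2 = 1/2 and 2/3 = 1/2
p1 implies p1 = 1/6 implies 1/6 = 1
((p2 and p3) and p2) and (p1 implies p1) = 1/2 and 1 = 1/2
((not p1 implies (p2 and p1)) and p2) and (((p2 and p3) and p2) and (p1 implies p1)) = 1/3 and 1/2 = 1/3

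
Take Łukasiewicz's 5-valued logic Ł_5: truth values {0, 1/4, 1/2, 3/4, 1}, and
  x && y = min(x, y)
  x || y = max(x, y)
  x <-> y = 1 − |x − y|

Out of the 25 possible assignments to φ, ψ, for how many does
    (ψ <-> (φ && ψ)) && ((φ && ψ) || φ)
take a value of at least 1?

value 1: 5 assignments (counts)
value 3/4: 5 assignments
value 1/2: 5 assignments
value 1/4: 5 assignments
value 0: 5 assignments
So 5 of the 25 assignments meet the threshold.

5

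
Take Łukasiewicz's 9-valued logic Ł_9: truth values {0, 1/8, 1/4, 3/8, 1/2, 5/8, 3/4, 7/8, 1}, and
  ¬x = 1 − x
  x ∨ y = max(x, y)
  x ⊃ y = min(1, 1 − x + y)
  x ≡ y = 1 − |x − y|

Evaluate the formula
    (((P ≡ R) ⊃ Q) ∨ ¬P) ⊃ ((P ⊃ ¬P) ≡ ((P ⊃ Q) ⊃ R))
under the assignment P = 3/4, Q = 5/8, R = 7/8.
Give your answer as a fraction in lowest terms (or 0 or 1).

3/4

P ≡ R = 3/4 ≡ 7/8 = 7/8
(P ≡ R) ⊃ Q = 7/8 ⊃ 5/8 = 3/4
¬P = ¬3/4 = 1/4
((P ≡ R) ⊃ Q) ∨ ¬P = 3/4 ∨ 1/4 = 3/4
¬P = ¬3/4 = 1/4
P ⊃ ¬P = 3/4 ⊃ 1/4 = 1/2
P ⊃ Q = 3/4 ⊃ 5/8 = 7/8
(P ⊃ Q) ⊃ R = 7/8 ⊃ 7/8 = 1
(P ⊃ ¬P) ≡ ((P ⊃ Q) ⊃ R) = 1/2 ≡ 1 = 1/2
(((P ≡ R) ⊃ Q) ∨ ¬P) ⊃ ((P ⊃ ¬P) ≡ ((P ⊃ Q) ⊃ R)) = 3/4 ⊃ 1/2 = 3/4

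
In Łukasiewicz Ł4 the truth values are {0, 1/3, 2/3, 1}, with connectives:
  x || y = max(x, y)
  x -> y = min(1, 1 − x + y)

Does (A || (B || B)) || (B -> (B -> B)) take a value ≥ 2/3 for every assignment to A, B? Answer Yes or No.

Yes

A = 0, B = 0 ↦ 1
A = 0, B = 1/3 ↦ 1
A = 0, B = 2/3 ↦ 1
A = 0, B = 1 ↦ 1
A = 1/3, B = 0 ↦ 1
A = 1/3, B = 1/3 ↦ 1
A = 1/3, B = 2/3 ↦ 1
A = 1/3, B = 1 ↦ 1
A = 2/3, B = 0 ↦ 1
A = 2/3, B = 1/3 ↦ 1
A = 2/3, B = 2/3 ↦ 1
A = 2/3, B = 1 ↦ 1
A = 1, B = 0 ↦ 1
A = 1, B = 1/3 ↦ 1
A = 1, B = 2/3 ↦ 1
A = 1, B = 1 ↦ 1
Every assignment gives a value ≥ 2/3.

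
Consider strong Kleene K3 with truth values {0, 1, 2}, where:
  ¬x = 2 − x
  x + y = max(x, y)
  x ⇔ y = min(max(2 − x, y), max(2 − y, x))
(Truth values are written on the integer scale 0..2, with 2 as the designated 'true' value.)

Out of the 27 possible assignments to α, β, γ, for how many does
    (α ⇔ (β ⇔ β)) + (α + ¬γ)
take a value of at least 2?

value 2: 15 assignments (counts)
value 1: 10 assignments
value 0: 2 assignments
So 15 of the 27 assignments meet the threshold.

15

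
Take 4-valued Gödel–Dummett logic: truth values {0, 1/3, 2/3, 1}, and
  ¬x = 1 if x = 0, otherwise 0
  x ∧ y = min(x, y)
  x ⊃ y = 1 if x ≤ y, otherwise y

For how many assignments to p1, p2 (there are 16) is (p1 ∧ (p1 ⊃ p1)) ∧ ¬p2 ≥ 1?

p1 = 0, p2 = 0 ↦ 0  <
p1 = 0, p2 = 1/3 ↦ 0  <
p1 = 0, p2 = 2/3 ↦ 0  <
p1 = 0, p2 = 1 ↦ 0  <
p1 = 1/3, p2 = 0 ↦ 1/3  <
p1 = 1/3, p2 = 1/3 ↦ 0  <
p1 = 1/3, p2 = 2/3 ↦ 0  <
p1 = 1/3, p2 = 1 ↦ 0  <
p1 = 2/3, p2 = 0 ↦ 2/3  <
p1 = 2/3, p2 = 1/3 ↦ 0  <
p1 = 2/3, p2 = 2/3 ↦ 0  <
p1 = 2/3, p2 = 1 ↦ 0  <
p1 = 1, p2 = 0 ↦ 1  ≥
p1 = 1, p2 = 1/3 ↦ 0  <
p1 = 1, p2 = 2/3 ↦ 0  <
p1 = 1, p2 = 1 ↦ 0  <
So 1 of the 16 assignments meets the threshold.

1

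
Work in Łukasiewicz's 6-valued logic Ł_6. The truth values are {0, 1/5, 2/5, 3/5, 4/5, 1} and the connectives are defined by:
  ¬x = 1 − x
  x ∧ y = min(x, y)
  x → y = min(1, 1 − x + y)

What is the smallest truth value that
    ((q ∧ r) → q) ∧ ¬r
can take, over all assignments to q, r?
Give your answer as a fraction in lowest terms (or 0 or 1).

Take q = 0, r = 1:
q ∧ r = 0 ∧ 1 = 0
(q ∧ r) → q = 0 → 0 = 1
¬r = ¬1 = 0
((q ∧ r) → q) ∧ ¬r = 1 ∧ 0 = 0
No assignment yields a value below 0, so this is the minimum.

0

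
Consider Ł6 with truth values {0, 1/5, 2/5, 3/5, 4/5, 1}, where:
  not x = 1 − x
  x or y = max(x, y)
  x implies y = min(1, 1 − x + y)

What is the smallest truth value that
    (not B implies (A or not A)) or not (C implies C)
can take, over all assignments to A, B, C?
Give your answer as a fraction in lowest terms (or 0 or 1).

3/5

Take A = 2/5, B = 0, C = 0:
not B = not 0 = 1
not A = not 2/5 = 3/5
A or not A = 2/5 or 3/5 = 3/5
not B implies (A or not A) = 1 implies 3/5 = 3/5
C implies C = 0 implies 0 = 1
not (C implies C) = not 1 = 0
(not B implies (A or not A)) or not (C implies C) = 3/5 or 0 = 3/5
No assignment yields a value below 3/5, so this is the minimum.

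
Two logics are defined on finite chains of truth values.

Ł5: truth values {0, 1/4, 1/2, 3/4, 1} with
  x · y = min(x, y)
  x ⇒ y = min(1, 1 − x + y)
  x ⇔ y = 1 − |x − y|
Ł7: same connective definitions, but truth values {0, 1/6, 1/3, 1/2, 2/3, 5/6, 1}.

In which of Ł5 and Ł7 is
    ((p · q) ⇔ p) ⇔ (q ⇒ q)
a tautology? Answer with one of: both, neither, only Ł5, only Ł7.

In Ł5: at p = 1/4, q = 0 the value is 3/4 — not a tautology.
In Ł7: at p = 1/6, q = 0 the value is 5/6 — not a tautology.

neither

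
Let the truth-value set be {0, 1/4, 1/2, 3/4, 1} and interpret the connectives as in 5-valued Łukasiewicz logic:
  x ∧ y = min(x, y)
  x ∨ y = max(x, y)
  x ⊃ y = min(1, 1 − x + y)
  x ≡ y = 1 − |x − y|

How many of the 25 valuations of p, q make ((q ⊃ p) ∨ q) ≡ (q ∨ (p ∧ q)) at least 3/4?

12

value 1: 9 assignments (counts)
value 3/4: 3 assignments (counts)
value 1/2: 4 assignments
value 1/4: 4 assignments
value 0: 5 assignments
So 12 of the 25 assignments meet the threshold.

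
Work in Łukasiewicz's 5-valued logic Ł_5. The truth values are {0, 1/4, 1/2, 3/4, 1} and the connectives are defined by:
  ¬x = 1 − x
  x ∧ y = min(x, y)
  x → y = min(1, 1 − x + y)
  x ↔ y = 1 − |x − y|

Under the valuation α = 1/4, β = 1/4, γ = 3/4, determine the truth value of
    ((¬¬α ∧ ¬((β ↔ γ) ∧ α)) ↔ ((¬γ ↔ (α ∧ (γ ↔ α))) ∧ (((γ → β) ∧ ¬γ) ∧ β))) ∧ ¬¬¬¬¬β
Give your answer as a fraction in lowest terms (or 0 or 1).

3/4

¬α = ¬1/4 = 3/4
¬¬α = ¬3/4 = 1/4
β ↔ γ = 1/4 ↔ 3/4 = 1/2
(β ↔ γ) ∧ α = 1/2 ∧ 1/4 = 1/4
¬((β ↔ γ) ∧ α) = ¬1/4 = 3/4
¬¬α ∧ ¬((β ↔ γ) ∧ α) = 1/4 ∧ 3/4 = 1/4
¬γ = ¬3/4 = 1/4
γ ↔ α = 3/4 ↔ 1/4 = 1/2
α ∧ (γ ↔ α) = 1/4 ∧ 1/2 = 1/4
¬γ ↔ (α ∧ (γ ↔ α)) = 1/4 ↔ 1/4 = 1
γ → β = 3/4 → 1/4 = 1/2
¬γ = ¬3/4 = 1/4
(γ → β) ∧ ¬γ = 1/2 ∧ 1/4 = 1/4
((γ → β) ∧ ¬γ) ∧ β = 1/4 ∧ 1/4 = 1/4
(¬γ ↔ (α ∧ (γ ↔ α))) ∧ (((γ → β) ∧ ¬γ) ∧ β) = 1 ∧ 1/4 = 1/4
(¬¬α ∧ ¬((β ↔ γ) ∧ α)) ↔ ((¬γ ↔ (α ∧ (γ ↔ α))) ∧ (((γ → β) ∧ ¬γ) ∧ β)) = 1/4 ↔ 1/4 = 1
¬β = ¬1/4 = 3/4
¬¬β = ¬3/4 = 1/4
¬¬¬β = ¬1/4 = 3/4
¬¬¬¬β = ¬3/4 = 1/4
¬¬¬¬¬β = ¬1/4 = 3/4
((¬¬α ∧ ¬((β ↔ γ) ∧ α)) ↔ ((¬γ ↔ (α ∧ (γ ↔ α))) ∧ (((γ → β) ∧ ¬γ) ∧ β))) ∧ ¬¬¬¬¬β = 1 ∧ 3/4 = 3/4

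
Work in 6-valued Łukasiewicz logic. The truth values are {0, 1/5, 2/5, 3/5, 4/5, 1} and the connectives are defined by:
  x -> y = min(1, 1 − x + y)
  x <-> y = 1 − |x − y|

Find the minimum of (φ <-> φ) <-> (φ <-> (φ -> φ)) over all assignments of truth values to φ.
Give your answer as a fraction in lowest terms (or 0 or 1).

Take φ = 0:
φ <-> φ = 0 <-> 0 = 1
φ -> φ = 0 -> 0 = 1
φ <-> (φ -> φ) = 0 <-> 1 = 0
(φ <-> φ) <-> (φ <-> (φ -> φ)) = 1 <-> 0 = 0
No assignment yields a value below 0, so this is the minimum.

0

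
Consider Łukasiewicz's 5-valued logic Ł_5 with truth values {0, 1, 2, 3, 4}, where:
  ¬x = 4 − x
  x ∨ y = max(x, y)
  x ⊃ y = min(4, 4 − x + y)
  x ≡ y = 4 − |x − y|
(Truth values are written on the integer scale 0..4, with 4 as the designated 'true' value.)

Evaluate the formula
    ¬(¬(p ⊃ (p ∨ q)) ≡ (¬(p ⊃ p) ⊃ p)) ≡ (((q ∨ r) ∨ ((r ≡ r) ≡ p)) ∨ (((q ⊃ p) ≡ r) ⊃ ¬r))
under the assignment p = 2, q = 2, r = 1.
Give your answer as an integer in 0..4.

4

p ∨ q = 2 ∨ 2 = 2
p ⊃ (p ∨ q) = 2 ⊃ 2 = 4
¬(p ⊃ (p ∨ q)) = ¬4 = 0
p ⊃ p = 2 ⊃ 2 = 4
¬(p ⊃ p) = ¬4 = 0
¬(p ⊃ p) ⊃ p = 0 ⊃ 2 = 4
¬(p ⊃ (p ∨ q)) ≡ (¬(p ⊃ p) ⊃ p) = 0 ≡ 4 = 0
¬(¬(p ⊃ (p ∨ q)) ≡ (¬(p ⊃ p) ⊃ p)) = ¬0 = 4
q ∨ r = 2 ∨ 1 = 2
r ≡ r = 1 ≡ 1 = 4
(r ≡ r) ≡ p = 4 ≡ 2 = 2
(q ∨ r) ∨ ((r ≡ r) ≡ p) = 2 ∨ 2 = 2
q ⊃ p = 2 ⊃ 2 = 4
(q ⊃ p) ≡ r = 4 ≡ 1 = 1
¬r = ¬1 = 3
((q ⊃ p) ≡ r) ⊃ ¬r = 1 ⊃ 3 = 4
((q ∨ r) ∨ ((r ≡ r) ≡ p)) ∨ (((q ⊃ p) ≡ r) ⊃ ¬r) = 2 ∨ 4 = 4
¬(¬(p ⊃ (p ∨ q)) ≡ (¬(p ⊃ p) ⊃ p)) ≡ (((q ∨ r) ∨ ((r ≡ r) ≡ p)) ∨ (((q ⊃ p) ≡ r) ⊃ ¬r)) = 4 ≡ 4 = 4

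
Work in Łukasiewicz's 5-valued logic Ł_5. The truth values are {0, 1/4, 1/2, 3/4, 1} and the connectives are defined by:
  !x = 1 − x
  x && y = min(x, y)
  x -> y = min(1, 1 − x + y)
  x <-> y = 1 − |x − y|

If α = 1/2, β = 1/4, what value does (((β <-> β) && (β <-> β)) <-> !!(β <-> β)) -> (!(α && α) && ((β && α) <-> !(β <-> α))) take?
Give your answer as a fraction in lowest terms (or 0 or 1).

1/2

β <-> β = 1/4 <-> 1/4 = 1
β <-> β = 1/4 <-> 1/4 = 1
(β <-> β) && (β <-> β) = 1 && 1 = 1
β <-> β = 1/4 <-> 1/4 = 1
!(β <-> β) = !1 = 0
!!(β <-> β) = !0 = 1
((β <-> β) && (β <-> β)) <-> !!(β <-> β) = 1 <-> 1 = 1
α && α = 1/2 && 1/2 = 1/2
!(α && α) = !1/2 = 1/2
β && α = 1/4 && 1/2 = 1/4
β <-> α = 1/4 <-> 1/2 = 3/4
!(β <-> α) = !3/4 = 1/4
(β && α) <-> !(β <-> α) = 1/4 <-> 1/4 = 1
!(α && α) && ((β && α) <-> !(β <-> α)) = 1/2 && 1 = 1/2
(((β <-> β) && (β <-> β)) <-> !!(β <-> β)) -> (!(α && α) && ((β && α) <-> !(β <-> α))) = 1 -> 1/2 = 1/2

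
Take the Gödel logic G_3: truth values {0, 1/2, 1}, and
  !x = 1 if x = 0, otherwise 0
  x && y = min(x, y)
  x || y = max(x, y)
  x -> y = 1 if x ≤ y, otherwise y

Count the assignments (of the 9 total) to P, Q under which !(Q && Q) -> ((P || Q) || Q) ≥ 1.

P = 0, Q = 0 ↦ 0  <
P = 0, Q = 1/2 ↦ 1  ≥
P = 0, Q = 1 ↦ 1  ≥
P = 1/2, Q = 0 ↦ 1/2  <
P = 1/2, Q = 1/2 ↦ 1  ≥
P = 1/2, Q = 1 ↦ 1  ≥
P = 1, Q = 0 ↦ 1  ≥
P = 1, Q = 1/2 ↦ 1  ≥
P = 1, Q = 1 ↦ 1  ≥
So 7 of the 9 assignments meet the threshold.

7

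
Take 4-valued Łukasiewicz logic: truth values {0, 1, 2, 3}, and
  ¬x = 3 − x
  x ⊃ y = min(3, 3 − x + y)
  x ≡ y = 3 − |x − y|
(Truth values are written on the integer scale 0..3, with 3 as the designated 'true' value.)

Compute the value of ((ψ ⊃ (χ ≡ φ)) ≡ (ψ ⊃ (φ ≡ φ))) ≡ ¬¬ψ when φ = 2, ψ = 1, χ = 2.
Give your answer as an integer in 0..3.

1

χ ≡ φ = 2 ≡ 2 = 3
ψ ⊃ (χ ≡ φ) = 1 ⊃ 3 = 3
φ ≡ φ = 2 ≡ 2 = 3
ψ ⊃ (φ ≡ φ) = 1 ⊃ 3 = 3
(ψ ⊃ (χ ≡ φ)) ≡ (ψ ⊃ (φ ≡ φ)) = 3 ≡ 3 = 3
¬ψ = ¬1 = 2
¬¬ψ = ¬2 = 1
((ψ ⊃ (χ ≡ φ)) ≡ (ψ ⊃ (φ ≡ φ))) ≡ ¬¬ψ = 3 ≡ 1 = 1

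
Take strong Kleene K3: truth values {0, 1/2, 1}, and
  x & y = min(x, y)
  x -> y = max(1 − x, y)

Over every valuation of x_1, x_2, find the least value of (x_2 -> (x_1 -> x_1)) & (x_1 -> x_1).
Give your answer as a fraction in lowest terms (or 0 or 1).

Take x_1 = 1/2, x_2 = 0:
x_1 -> x_1 = 1/2 -> 1/2 = 1/2
x_2 -> (x_1 -> x_1) = 0 -> 1/2 = 1
x_1 -> x_1 = 1/2 -> 1/2 = 1/2
(x_2 -> (x_1 -> x_1)) & (x_1 -> x_1) = 1 & 1/2 = 1/2
No assignment yields a value below 1/2, so this is the minimum.

1/2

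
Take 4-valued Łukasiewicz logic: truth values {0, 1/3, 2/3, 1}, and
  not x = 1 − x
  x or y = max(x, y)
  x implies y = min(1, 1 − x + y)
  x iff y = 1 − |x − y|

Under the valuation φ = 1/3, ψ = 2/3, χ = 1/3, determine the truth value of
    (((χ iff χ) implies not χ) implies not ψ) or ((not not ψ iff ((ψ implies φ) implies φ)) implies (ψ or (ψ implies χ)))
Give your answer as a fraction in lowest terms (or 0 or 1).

2/3

χ iff χ = 1/3 iff 1/3 = 1
not χ = not 1/3 = 2/3
(χ iff χ) implies not χ = 1 implies 2/3 = 2/3
not ψ = not 2/3 = 1/3
((χ iff χ) implies not χ) implies not ψ = 2/3 implies 1/3 = 2/3
not ψ = not 2/3 = 1/3
not not ψ = not 1/3 = 2/3
ψ implies φ = 2/3 implies 1/3 = 2/3
(ψ implies φ) implies φ = 2/3 implies 1/3 = 2/3
not not ψ iff ((ψ implies φ) implies φ) = 2/3 iff 2/3 = 1
ψ implies χ = 2/3 implies 1/3 = 2/3
ψ or (ψ implies χ) = 2/3 or 2/3 = 2/3
(not not ψ iff ((ψ implies φ) implies φ)) implies (ψ or (ψ implies χ)) = 1 implies 2/3 = 2/3
(((χ iff χ) implies not χ) implies not ψ) or ((not not ψ iff ((ψ implies φ) implies φ)) implies (ψ or (ψ implies χ))) = 2/3 or 2/3 = 2/3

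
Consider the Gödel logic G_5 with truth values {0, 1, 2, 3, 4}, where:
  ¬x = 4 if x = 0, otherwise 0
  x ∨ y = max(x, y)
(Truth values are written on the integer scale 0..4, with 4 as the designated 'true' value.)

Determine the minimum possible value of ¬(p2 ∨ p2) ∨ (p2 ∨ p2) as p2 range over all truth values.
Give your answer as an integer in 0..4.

Take p2 = 1:
p2 ∨ p2 = 1 ∨ 1 = 1
¬(p2 ∨ p2) = ¬1 = 0
p2 ∨ p2 = 1 ∨ 1 = 1
¬(p2 ∨ p2) ∨ (p2 ∨ p2) = 0 ∨ 1 = 1
No assignment yields a value below 1, so this is the minimum.

1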